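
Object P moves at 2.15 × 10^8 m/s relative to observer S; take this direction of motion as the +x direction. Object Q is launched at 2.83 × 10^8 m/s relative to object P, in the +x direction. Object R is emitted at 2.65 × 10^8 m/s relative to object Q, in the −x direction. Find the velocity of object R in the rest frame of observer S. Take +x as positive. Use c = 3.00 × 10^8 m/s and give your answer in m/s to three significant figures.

+2.57 × 10^8 m/s

Apply u = (u' + v)/(1 + u'v/c²) successively, working outward toward observer S.
(Dividing each given speed by c = 3.00 × 10^8 m/s to work in units of c.)
Start: velocity of object P relative to observer S = 0.7167c.
Compose with object Q (u' = 0.943 in object P frame): u_1 = (0.943 + 0.717) / (1 + 0.943·0.717) = 1.6600/1.6761 = 0.9904.
Compose with object R (u' = -0.883 in object Q frame): u_2 = (-0.883 + 0.990) / (1 + (-0.883)·0.990) = 0.1071/0.1251 = 0.8558.
So u = 0.8558 × 3.00 × 10^8 m/s.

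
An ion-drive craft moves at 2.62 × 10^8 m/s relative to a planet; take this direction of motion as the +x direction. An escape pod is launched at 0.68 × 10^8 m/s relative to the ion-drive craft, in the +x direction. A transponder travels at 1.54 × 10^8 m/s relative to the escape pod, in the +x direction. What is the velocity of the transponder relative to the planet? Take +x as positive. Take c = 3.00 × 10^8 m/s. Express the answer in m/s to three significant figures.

2.92 × 10^8 m/s

Apply u = (u' + v)/(1 + u'v/c²) successively, working outward toward the planet.
(Dividing each given speed by c = 3.00 × 10^8 m/s to work in units of c.)
Start: velocity of the ion-drive craft relative to the planet = 0.8733c.
Compose with the escape pod (u' = 0.227 in the ion-drive craft frame): u_1 = (0.227 + 0.873) / (1 + 0.227·0.873) = 1.1000/1.1980 = 0.9182.
Compose with the transponder (u' = 0.513 in the escape pod frame): u_2 = (0.513 + 0.918) / (1 + 0.513·0.918) = 1.4316/1.4714 = 0.9730.
So u = 0.9730 × 3.00 × 10^8 m/s.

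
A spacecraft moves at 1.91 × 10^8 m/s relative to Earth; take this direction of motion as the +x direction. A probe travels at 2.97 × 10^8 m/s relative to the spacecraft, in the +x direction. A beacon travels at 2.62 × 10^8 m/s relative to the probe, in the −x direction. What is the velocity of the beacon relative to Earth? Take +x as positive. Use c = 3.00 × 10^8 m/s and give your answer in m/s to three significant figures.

Apply u = (u' + v)/(1 + u'v/c²) successively, working outward toward Earth.
(Dividing each given speed by c = 3.00 × 10^8 m/s to work in units of c.)
Start: velocity of the spacecraft relative to Earth = 0.6367c.
Compose with the probe (u' = 0.990 in the spacecraft frame): u_1 = (0.990 + 0.637) / (1 + 0.990·0.637) = 1.6267/1.6303 = 0.9978.
Compose with the beacon (u' = -0.873 in the probe frame): u_2 = (-0.873 + 0.998) / (1 + (-0.873)·0.998) = 0.1244/0.1286 = 0.9675.
So u = 0.9675 × 3.00 × 10^8 m/s.

+2.90 × 10^8 m/s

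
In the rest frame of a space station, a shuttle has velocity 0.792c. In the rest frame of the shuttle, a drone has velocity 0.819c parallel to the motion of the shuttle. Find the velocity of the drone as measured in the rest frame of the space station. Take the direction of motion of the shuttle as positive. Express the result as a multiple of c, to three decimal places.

With v = 0.792 and u' = 0.819 (in units of c),
u = (u' + v)/(1 + u'v/c²):
u = (0.819 + 0.792) / (1 + 0.819·0.792) = 1.6110/1.6486 = 0.9772

0.977c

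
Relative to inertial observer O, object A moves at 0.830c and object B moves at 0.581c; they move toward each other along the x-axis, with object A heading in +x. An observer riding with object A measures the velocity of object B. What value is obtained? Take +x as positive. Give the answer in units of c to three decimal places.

β_A = 0.830, β_B = -0.581.
Transform to A's frame with the inverse velocity-addition law: u' = (u − v)/(1 − uv/c²), taking u = β_B and v = β_A.
u' = (-0.581 − 0.830) / (1 − (0.830)(-0.581)) = -1.4110/1.4822 = -0.9519.

-0.952c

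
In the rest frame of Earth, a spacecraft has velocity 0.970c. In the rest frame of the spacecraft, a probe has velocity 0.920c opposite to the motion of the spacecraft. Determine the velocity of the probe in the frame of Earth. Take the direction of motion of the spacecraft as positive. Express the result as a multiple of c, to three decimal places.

With v = 0.970 and u' = -0.920 (in units of c),
u = (u' + v)/(1 + u'v/c²):
u = (-0.920 + 0.970) / (1 + (-0.920)·0.970) = 0.0500/0.1076 = 0.4647

+0.465c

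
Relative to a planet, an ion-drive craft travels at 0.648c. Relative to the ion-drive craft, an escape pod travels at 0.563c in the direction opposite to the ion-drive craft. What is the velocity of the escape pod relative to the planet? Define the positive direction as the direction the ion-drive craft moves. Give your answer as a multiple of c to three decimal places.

With v = 0.648 and u' = -0.563 (in units of c),
u = (u' + v)/(1 + u'v/c²):
u = (-0.563 + 0.648) / (1 + (-0.563)·0.648) = 0.0850/0.6352 = 0.1338
(Galilean addition would give +0.085c.)

+0.134c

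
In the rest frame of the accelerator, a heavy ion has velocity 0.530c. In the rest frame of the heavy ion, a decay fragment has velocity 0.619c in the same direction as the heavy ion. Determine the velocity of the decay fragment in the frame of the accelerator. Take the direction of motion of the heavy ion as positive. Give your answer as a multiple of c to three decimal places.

With v = 0.530 and u' = 0.619 (in units of c),
u = (u' + v)/(1 + u'v/c²):
u = (0.619 + 0.530) / (1 + 0.619·0.530) = 1.1490/1.3281 = 0.8652
(Galilean addition would give +1.149c, exceeding c.)

0.865c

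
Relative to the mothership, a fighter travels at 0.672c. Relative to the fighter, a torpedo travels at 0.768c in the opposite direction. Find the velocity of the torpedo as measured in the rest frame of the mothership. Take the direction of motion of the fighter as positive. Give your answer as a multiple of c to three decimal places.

With v = 0.672 and u' = -0.768 (in units of c),
u = (u' + v)/(1 + u'v/c²):
u = (-0.768 + 0.672) / (1 + (-0.768)·0.672) = -0.0960/0.4839 = -0.1984
(Galilean addition would give -0.096c.)

-0.198c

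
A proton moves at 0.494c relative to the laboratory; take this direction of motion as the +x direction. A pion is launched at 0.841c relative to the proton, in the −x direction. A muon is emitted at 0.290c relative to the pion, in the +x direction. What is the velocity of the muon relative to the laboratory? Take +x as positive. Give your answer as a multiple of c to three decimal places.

-0.367c

Apply u = (u' + v)/(1 + u'v/c²) successively, working outward toward the laboratory.
Start: velocity of the proton relative to the laboratory = 0.4940c.
Compose with the pion (u' = -0.841 in the proton frame): u_1 = (-0.841 + 0.494) / (1 + (-0.841)·0.494) = -0.3470/0.5845 = -0.5936.
Compose with the muon (u' = 0.290 in the pion frame): u_2 = (0.290 + (-0.594)) / (1 + 0.290·(-0.594)) = -0.3036/0.8278 = -0.3668.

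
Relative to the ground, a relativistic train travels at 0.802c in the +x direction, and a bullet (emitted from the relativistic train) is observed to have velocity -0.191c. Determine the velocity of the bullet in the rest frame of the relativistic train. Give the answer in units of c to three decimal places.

-0.861c

Invert the composition law: u' = (u − v)/(1 − uv/c²).
u' = (-0.191 − 0.802) / (1 − (-0.191)(0.802)) = -0.9930/1.1532 = -0.8611.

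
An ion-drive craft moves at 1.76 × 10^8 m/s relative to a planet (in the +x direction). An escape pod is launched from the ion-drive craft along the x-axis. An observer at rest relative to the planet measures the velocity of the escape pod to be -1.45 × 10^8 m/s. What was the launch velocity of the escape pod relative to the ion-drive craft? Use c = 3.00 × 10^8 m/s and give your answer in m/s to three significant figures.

-2.50 × 10^8 m/s

v = 0.587c, u = -0.483c.
Invert the composition law: u' = (u − v)/(1 − uv/c²).
u' = (-0.483 − 0.587) / (1 − (-0.483)(0.587)) = -1.0700/1.2836 = -0.8336.
u' = -0.8336 × 3.00 × 10^8 m/s.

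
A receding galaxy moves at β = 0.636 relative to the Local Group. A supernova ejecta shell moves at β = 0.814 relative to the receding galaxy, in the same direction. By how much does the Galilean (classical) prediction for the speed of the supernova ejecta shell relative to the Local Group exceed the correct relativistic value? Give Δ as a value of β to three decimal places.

Galilean: u_cl = 0.814 + 0.636 = 1.4500.
Relativistic: u_rel = (0.814 + 0.636) / (1 + 0.814·0.636) = 1.4500/1.5177 = 0.9554.
Δ = 1.4500 − 0.9554 = 0.4946.
(The classical prediction exceeds c; the relativistic result does not.)

Δ = 0.495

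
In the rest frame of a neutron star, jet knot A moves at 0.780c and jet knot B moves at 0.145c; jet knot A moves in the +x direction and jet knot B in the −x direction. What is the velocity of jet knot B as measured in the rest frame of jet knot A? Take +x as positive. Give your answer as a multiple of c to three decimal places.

-0.831c

β_A = 0.780, β_B = -0.145.
Transform to A's frame with the inverse velocity-addition law: u' = (u − v)/(1 − uv/c²), taking u = β_B and v = β_A.
u' = (-0.145 − 0.780) / (1 − (0.780)(-0.145)) = -0.9250/1.1131 = -0.8310.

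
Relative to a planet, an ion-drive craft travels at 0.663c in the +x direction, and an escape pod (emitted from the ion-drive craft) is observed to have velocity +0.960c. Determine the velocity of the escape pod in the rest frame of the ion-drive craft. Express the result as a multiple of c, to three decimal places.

+0.817c

Invert the composition law: u' = (u − v)/(1 − uv/c²).
u' = (0.960 − 0.663) / (1 − (0.960)(0.663)) = 0.2970/0.3635 = 0.8170.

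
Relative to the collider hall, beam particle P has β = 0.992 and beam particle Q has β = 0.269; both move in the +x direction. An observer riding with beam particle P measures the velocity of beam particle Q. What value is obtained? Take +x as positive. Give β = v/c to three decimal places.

β_A = 0.992, β_B = 0.269.
Transform to A's frame with the inverse velocity-addition law: u' = (u − v)/(1 − uv/c²), taking u = β_B and v = β_A.
u' = (0.269 − 0.992) / (1 − (0.992)(0.269)) = -0.7230/0.7332 = -0.9862.

β = -0.986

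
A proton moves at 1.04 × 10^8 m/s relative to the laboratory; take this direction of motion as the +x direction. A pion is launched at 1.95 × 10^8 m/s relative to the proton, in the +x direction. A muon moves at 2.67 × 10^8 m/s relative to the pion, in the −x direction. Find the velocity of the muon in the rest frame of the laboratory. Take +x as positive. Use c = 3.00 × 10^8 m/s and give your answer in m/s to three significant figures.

Apply u = (u' + v)/(1 + u'v/c²) successively, working outward toward the laboratory.
(Dividing each given speed by c = 3.00 × 10^8 m/s to work in units of c.)
Start: velocity of the proton relative to the laboratory = 0.3467c.
Compose with the pion (u' = 0.650 in the proton frame): u_1 = (0.650 + 0.347) / (1 + 0.650·0.347) = 0.9967/1.2253 = 0.8134.
Compose with the muon (u' = -0.890 in the pion frame): u_2 = (-0.890 + 0.813) / (1 + (-0.890)·0.813) = -0.0766/0.2761 = -0.2775.
So u = -0.2775 × 3.00 × 10^8 m/s.

-8.33 × 10^7 m/s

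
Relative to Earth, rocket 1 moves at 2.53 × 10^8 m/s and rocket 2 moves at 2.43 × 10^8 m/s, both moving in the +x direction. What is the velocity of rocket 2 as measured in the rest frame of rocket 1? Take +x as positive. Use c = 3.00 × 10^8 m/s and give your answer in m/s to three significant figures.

β_A = 0.843, β_B = 0.810 (dividing each by c = 3.00 × 10^8 m/s).
Transform to A's frame with the inverse velocity-addition law: u' = (u − v)/(1 − uv/c²), taking u = β_B and v = β_A.
u' = (0.810 − 0.843) / (1 − (0.843)(0.810)) = -0.0333/0.3169 = -0.1052.
u' = -0.1052 × 3.00 × 10^8 m/s.

-3.16 × 10^7 m/s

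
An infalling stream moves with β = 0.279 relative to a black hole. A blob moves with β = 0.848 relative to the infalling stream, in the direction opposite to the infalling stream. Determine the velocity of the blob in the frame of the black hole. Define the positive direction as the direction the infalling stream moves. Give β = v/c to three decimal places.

β = -0.745

With v = 0.279 and u' = -0.848 (in units of c),
u = (u' + v)/(1 + u'v/c²):
u = (-0.848 + 0.279) / (1 + (-0.848)·0.279) = -0.5690/0.7634 = -0.7453
(Galilean addition would give -0.569c.)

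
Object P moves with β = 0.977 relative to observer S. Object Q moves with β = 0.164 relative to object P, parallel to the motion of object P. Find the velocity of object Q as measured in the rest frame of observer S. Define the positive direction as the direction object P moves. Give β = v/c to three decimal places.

β = 0.983

With v = 0.977 and u' = 0.164 (in units of c),
u = (u' + v)/(1 + u'v/c²):
u = (0.164 + 0.977) / (1 + 0.164·0.977) = 1.1410/1.1602 = 0.9834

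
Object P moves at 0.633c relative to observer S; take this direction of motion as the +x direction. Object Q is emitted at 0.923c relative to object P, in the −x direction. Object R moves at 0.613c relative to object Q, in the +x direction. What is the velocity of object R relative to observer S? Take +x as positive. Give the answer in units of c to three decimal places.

Apply u = (u' + v)/(1 + u'v/c²) successively, working outward toward observer S.
Start: velocity of object P relative to observer S = 0.6330c.
Compose with object Q (u' = -0.923 in object P frame): u_1 = (-0.923 + 0.633) / (1 + (-0.923)·0.633) = -0.2900/0.4157 = -0.6975.
Compose with object R (u' = 0.613 in object Q frame): u_2 = (0.613 + (-0.698)) / (1 + 0.613·(-0.698)) = -0.0845/0.5724 = -0.1477.

-0.148c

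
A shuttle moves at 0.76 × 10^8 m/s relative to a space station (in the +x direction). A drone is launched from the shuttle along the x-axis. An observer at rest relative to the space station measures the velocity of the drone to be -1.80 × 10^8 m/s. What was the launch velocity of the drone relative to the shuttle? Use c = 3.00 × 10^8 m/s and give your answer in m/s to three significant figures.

v = 0.253c, u = -0.600c.
Invert the composition law: u' = (u − v)/(1 − uv/c²).
u' = (-0.600 − 0.253) / (1 − (-0.600)(0.253)) = -0.8533/1.1520 = -0.7407.
u' = -0.7407 × 3.00 × 10^8 m/s.

-2.22 × 10^8 m/s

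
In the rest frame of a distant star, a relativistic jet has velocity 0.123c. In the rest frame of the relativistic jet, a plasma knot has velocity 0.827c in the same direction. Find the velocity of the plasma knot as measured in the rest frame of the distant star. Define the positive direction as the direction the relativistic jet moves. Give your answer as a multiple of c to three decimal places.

0.862c

With v = 0.123 and u' = 0.827 (in units of c),
u = (u' + v)/(1 + u'v/c²):
u = (0.827 + 0.123) / (1 + 0.827·0.123) = 0.9500/1.1017 = 0.8623
(Galilean addition would give +0.950c.)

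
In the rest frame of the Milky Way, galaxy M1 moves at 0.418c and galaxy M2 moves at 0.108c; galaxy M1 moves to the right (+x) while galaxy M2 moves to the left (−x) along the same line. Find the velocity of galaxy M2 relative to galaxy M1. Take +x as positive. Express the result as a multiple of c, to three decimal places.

β_A = 0.418, β_B = -0.108.
Transform to A's frame with the inverse velocity-addition law: u' = (u − v)/(1 − uv/c²), taking u = β_B and v = β_A.
u' = (-0.108 − 0.418) / (1 − (0.418)(-0.108)) = -0.5260/1.0451 = -0.5033.

-0.503c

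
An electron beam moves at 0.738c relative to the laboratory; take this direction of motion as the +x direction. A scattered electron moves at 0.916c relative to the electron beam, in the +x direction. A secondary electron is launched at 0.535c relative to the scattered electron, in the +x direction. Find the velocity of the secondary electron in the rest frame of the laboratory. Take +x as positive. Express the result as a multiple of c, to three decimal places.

Apply u = (u' + v)/(1 + u'v/c²) successively, working outward toward the laboratory.
Start: velocity of the electron beam relative to the laboratory = 0.7380c.
Compose with the scattered electron (u' = 0.916 in the electron beam frame): u_1 = (0.916 + 0.738) / (1 + 0.916·0.738) = 1.6540/1.6760 = 0.9869.
Compose with the secondary electron (u' = 0.535 in the scattered electron frame): u_2 = (0.535 + 0.987) / (1 + 0.535·0.987) = 1.5219/1.5280 = 0.9960.

0.996c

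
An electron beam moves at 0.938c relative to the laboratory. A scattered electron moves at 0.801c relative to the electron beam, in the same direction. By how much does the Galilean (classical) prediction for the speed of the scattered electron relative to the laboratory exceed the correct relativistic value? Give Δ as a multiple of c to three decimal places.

Galilean: u_cl = 0.801 + 0.938 = 1.7390.
Relativistic: u_rel = (0.801 + 0.938) / (1 + 0.801·0.938) = 1.7390/1.7513 = 0.9930.
Δ = 1.7390 − 0.9930 = 0.7460.
(The classical prediction exceeds c; the relativistic result does not.)

Δ = 0.746c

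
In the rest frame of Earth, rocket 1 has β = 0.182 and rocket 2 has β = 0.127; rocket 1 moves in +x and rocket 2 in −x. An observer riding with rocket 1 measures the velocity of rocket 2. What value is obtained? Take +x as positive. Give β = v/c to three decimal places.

β = -0.302

β_A = 0.182, β_B = -0.127.
Transform to A's frame with the inverse velocity-addition law: u' = (u − v)/(1 − uv/c²), taking u = β_B and v = β_A.
u' = (-0.127 − 0.182) / (1 − (0.182)(-0.127)) = -0.3090/1.0231 = -0.3020.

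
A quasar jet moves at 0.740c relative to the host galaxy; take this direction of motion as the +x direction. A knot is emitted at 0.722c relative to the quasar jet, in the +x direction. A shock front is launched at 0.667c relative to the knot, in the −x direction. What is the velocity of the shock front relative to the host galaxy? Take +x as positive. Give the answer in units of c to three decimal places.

Apply u = (u' + v)/(1 + u'v/c²) successively, working outward toward the host galaxy.
Start: velocity of the quasar jet relative to the host galaxy = 0.7400c.
Compose with the knot (u' = 0.722 in the quasar jet frame): u_1 = (0.722 + 0.740) / (1 + 0.722·0.740) = 1.4620/1.5343 = 0.9529.
Compose with the shock front (u' = -0.667 in the knot frame): u_2 = (-0.667 + 0.953) / (1 + (-0.667)·0.953) = 0.2859/0.3644 = 0.7845.

+0.785c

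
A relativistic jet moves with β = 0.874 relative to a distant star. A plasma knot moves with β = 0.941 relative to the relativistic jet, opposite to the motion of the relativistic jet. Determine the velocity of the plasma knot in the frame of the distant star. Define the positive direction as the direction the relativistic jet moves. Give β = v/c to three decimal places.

β = -0.377

With v = 0.874 and u' = -0.941 (in units of c),
u = (u' + v)/(1 + u'v/c²):
u = (-0.941 + 0.874) / (1 + (-0.941)·0.874) = -0.0670/0.1776 = -0.3773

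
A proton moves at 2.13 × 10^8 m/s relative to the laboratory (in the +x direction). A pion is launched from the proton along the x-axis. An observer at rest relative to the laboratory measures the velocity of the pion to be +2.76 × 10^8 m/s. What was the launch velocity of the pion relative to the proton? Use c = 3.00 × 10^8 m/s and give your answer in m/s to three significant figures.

v = 0.710c, u = 0.920c.
Invert the composition law: u' = (u − v)/(1 − uv/c²).
u' = (0.920 − 0.710) / (1 − (0.920)(0.710)) = 0.2100/0.3468 = 0.6055.
u' = 0.6055 × 3.00 × 10^8 m/s.

+1.82 × 10^8 m/s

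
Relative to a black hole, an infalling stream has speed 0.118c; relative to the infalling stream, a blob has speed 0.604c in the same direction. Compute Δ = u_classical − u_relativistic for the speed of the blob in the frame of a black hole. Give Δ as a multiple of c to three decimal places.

Δ = 0.048c

Galilean: u_cl = 0.604 + 0.118 = 0.7220.
Relativistic: u_rel = (0.604 + 0.118) / (1 + 0.604·0.118) = 0.7220/1.0713 = 0.6740.
Δ = 0.7220 − 0.6740 = 0.0480.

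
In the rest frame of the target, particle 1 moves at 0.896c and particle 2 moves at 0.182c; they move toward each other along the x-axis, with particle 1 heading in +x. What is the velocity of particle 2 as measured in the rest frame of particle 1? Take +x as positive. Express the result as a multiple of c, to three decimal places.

β_A = 0.896, β_B = -0.182.
Transform to A's frame with the inverse velocity-addition law: u' = (u − v)/(1 − uv/c²), taking u = β_B and v = β_A.
u' = (-0.182 − 0.896) / (1 − (0.896)(-0.182)) = -1.0780/1.1631 = -0.9269.

-0.927c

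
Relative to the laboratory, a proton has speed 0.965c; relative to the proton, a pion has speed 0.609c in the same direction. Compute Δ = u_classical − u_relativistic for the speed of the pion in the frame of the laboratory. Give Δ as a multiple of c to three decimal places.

Δ = 0.583c

Galilean: u_cl = 0.609 + 0.965 = 1.5740.
Relativistic: u_rel = (0.609 + 0.965) / (1 + 0.609·0.965) = 1.5740/1.5877 = 0.9914.
Δ = 1.5740 − 0.9914 = 0.5826.
(The classical prediction exceeds c; the relativistic result does not.)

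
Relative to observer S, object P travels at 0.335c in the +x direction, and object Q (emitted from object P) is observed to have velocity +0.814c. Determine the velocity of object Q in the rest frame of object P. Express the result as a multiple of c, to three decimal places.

Invert the composition law: u' = (u − v)/(1 − uv/c²).
u' = (0.814 − 0.335) / (1 − (0.814)(0.335)) = 0.4790/0.7273 = 0.6586.

+0.659c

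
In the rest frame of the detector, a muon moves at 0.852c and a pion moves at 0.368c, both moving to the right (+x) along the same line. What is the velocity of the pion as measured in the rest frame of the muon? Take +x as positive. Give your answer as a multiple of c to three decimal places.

β_A = 0.852, β_B = 0.368.
Transform to A's frame with the inverse velocity-addition law: u' = (u − v)/(1 − uv/c²), taking u = β_B and v = β_A.
u' = (0.368 − 0.852) / (1 − (0.852)(0.368)) = -0.4840/0.6865 = -0.7051.

-0.705c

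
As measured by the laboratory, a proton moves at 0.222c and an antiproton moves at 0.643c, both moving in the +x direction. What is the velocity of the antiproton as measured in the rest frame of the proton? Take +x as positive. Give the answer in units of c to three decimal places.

β_A = 0.222, β_B = 0.643.
Transform to A's frame with the inverse velocity-addition law: u' = (u − v)/(1 − uv/c²), taking u = β_B and v = β_A.
u' = (0.643 − 0.222) / (1 − (0.222)(0.643)) = 0.4210/0.8573 = 0.4911.

+0.491c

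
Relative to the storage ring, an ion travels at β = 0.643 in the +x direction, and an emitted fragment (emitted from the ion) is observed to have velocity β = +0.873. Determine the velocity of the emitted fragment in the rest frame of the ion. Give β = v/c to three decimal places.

β = +0.524

Invert the composition law: u' = (u − v)/(1 − uv/c²).
u' = (0.873 − 0.643) / (1 − (0.873)(0.643)) = 0.2300/0.4387 = 0.5243.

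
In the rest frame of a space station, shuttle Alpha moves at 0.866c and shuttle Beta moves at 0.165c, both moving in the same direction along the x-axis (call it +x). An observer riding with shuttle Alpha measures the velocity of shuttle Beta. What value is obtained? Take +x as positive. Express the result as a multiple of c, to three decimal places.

-0.818c

β_A = 0.866, β_B = 0.165.
Transform to A's frame with the inverse velocity-addition law: u' = (u − v)/(1 − uv/c²), taking u = β_B and v = β_A.
u' = (0.165 − 0.866) / (1 − (0.866)(0.165)) = -0.7010/0.8571 = -0.8179.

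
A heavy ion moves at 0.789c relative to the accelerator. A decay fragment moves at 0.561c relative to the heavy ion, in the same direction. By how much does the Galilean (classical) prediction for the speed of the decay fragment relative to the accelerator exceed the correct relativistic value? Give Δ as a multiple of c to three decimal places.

Galilean: u_cl = 0.561 + 0.789 = 1.3500.
Relativistic: u_rel = (0.561 + 0.789) / (1 + 0.561·0.789) = 1.3500/1.4426 = 0.9358.
Δ = 1.3500 − 0.9358 = 0.4142.
(The classical prediction exceeds c; the relativistic result does not.)

Δ = 0.414c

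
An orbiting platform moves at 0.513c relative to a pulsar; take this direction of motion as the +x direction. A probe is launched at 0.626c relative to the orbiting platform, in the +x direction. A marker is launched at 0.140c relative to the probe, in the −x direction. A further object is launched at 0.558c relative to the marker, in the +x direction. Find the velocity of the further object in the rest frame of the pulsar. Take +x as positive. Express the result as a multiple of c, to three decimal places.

+0.946c

Apply u = (u' + v)/(1 + u'v/c²) successively, working outward toward the pulsar.
Start: velocity of the orbiting platform relative to the pulsar = 0.5130c.
Compose with the probe (u' = 0.626 in the orbiting platform frame): u_1 = (0.626 + 0.513) / (1 + 0.626·0.513) = 1.1390/1.3211 = 0.8621.
Compose with the marker (u' = -0.140 in the probe frame): u_2 = (-0.140 + 0.862) / (1 + (-0.140)·0.862) = 0.7221/0.8793 = 0.8213.
Compose with the further object (u' = 0.558 in the marker frame): u_3 = (0.558 + 0.821) / (1 + 0.558·0.821) = 1.3793/1.4583 = 0.9458.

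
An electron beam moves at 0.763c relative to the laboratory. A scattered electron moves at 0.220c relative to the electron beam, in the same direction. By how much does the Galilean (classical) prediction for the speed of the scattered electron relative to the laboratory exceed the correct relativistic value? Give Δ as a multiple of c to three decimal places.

Δ = 0.141c

Galilean: u_cl = 0.220 + 0.763 = 0.9830.
Relativistic: u_rel = (0.220 + 0.763) / (1 + 0.220·0.763) = 0.9830/1.1679 = 0.8417.
Δ = 0.9830 − 0.8417 = 0.1413.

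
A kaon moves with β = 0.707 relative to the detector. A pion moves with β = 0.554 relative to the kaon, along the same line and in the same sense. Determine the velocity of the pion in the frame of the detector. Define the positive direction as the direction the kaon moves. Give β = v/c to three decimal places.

β = 0.906

With v = 0.707 and u' = 0.554 (in units of c),
u = (u' + v)/(1 + u'v/c²):
u = (0.554 + 0.707) / (1 + 0.554·0.707) = 1.2610/1.3917 = 0.9061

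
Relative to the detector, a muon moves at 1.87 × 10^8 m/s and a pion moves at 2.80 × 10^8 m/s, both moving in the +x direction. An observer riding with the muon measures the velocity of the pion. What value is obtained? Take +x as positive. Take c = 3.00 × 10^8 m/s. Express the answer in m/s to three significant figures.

+2.22 × 10^8 m/s

β_A = 0.623, β_B = 0.933 (dividing each by c = 3.00 × 10^8 m/s).
Transform to A's frame with the inverse velocity-addition law: u' = (u − v)/(1 − uv/c²), taking u = β_B and v = β_A.
u' = (0.933 − 0.623) / (1 − (0.623)(0.933)) = 0.3100/0.4182 = 0.7412.
u' = 0.7412 × 3.00 × 10^8 m/s.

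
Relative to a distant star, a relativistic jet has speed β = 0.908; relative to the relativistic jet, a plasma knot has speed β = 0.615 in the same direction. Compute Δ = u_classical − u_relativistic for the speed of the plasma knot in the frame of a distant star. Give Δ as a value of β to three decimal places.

Δ = 0.546

Galilean: u_cl = 0.615 + 0.908 = 1.5230.
Relativistic: u_rel = (0.615 + 0.908) / (1 + 0.615·0.908) = 1.5230/1.5584 = 0.9773.
Δ = 1.5230 − 0.9773 = 0.5457.
(The classical prediction exceeds c; the relativistic result does not.)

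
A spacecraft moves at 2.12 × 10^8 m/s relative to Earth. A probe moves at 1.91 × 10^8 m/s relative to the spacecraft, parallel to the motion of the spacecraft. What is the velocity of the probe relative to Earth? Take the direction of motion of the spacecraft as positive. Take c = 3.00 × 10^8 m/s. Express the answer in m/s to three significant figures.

In units of c (dividing by 3.00 × 10^8 m/s): v = 0.707, u' = 0.637.
u = (u' + v)/(1 + u'v/c²):
u = (0.637 + 0.707) / (1 + 0.637·0.707) = 1.3433/1.4499 = 0.9265
(Galilean addition would give +1.343c, exceeding c.)
Converting back: u = 0.9265 × 3.00 × 10^8 m/s.

2.78 × 10^8 m/s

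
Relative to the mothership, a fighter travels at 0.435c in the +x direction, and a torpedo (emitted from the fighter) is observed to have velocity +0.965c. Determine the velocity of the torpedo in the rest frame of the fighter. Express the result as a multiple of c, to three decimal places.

Invert the composition law: u' = (u − v)/(1 − uv/c²).
u' = (0.965 − 0.435) / (1 − (0.965)(0.435)) = 0.5300/0.5802 = 0.9134.

+0.913c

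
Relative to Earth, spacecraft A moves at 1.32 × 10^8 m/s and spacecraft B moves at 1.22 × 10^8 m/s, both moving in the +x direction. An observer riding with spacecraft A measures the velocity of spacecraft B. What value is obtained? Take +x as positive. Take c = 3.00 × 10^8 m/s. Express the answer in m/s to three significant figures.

-1.22 × 10^7 m/s

β_A = 0.440, β_B = 0.407 (dividing each by c = 3.00 × 10^8 m/s).
Transform to A's frame with the inverse velocity-addition law: u' = (u − v)/(1 − uv/c²), taking u = β_B and v = β_A.
u' = (0.407 − 0.440) / (1 − (0.440)(0.407)) = -0.0333/0.8211 = -0.0406.
u' = -0.0406 × 3.00 × 10^8 m/s.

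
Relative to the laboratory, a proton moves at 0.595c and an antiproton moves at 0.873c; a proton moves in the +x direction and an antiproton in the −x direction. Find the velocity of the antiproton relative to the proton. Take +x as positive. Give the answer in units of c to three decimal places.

-0.966c

β_A = 0.595, β_B = -0.873.
Transform to A's frame with the inverse velocity-addition law: u' = (u − v)/(1 − uv/c²), taking u = β_B and v = β_A.
u' = (-0.873 − 0.595) / (1 − (0.595)(-0.873)) = -1.4680/1.5194 = -0.9661.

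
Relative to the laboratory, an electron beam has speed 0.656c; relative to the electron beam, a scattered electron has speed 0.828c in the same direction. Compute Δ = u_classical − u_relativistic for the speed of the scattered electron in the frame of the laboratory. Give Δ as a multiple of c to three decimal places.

Galilean: u_cl = 0.828 + 0.656 = 1.4840.
Relativistic: u_rel = (0.828 + 0.656) / (1 + 0.828·0.656) = 1.4840/1.5432 = 0.9617.
Δ = 1.4840 − 0.9617 = 0.5223.
(The classical prediction exceeds c; the relativistic result does not.)

Δ = 0.522c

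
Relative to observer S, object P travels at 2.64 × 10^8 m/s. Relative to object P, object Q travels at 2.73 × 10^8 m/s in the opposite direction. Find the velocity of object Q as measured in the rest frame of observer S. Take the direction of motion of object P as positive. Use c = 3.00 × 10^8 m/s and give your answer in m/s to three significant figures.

-4.52 × 10^7 m/s

In units of c (dividing by 3.00 × 10^8 m/s): v = 0.880, u' = -0.910.
u = (u' + v)/(1 + u'v/c²):
u = (-0.910 + 0.880) / (1 + (-0.910)·0.880) = -0.0300/0.1992 = -0.1506
(Galilean addition would give -0.030c.)
Converting back: u = -0.1506 × 3.00 × 10^8 m/s.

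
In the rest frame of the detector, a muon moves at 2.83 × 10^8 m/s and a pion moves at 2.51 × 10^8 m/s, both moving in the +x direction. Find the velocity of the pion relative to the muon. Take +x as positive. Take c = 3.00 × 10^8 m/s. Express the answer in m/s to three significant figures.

-1.52 × 10^8 m/s

β_A = 0.943, β_B = 0.837 (dividing each by c = 3.00 × 10^8 m/s).
Transform to A's frame with the inverse velocity-addition law: u' = (u − v)/(1 − uv/c²), taking u = β_B and v = β_A.
u' = (0.837 − 0.943) / (1 − (0.943)(0.837)) = -0.1067/0.2107 = -0.5061.
u' = -0.5061 × 3.00 × 10^8 m/s.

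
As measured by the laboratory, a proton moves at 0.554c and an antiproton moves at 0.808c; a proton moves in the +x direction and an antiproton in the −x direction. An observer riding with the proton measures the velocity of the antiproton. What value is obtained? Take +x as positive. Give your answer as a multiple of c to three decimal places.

-0.941c

β_A = 0.554, β_B = -0.808.
Transform to A's frame with the inverse velocity-addition law: u' = (u − v)/(1 − uv/c²), taking u = β_B and v = β_A.
u' = (-0.808 − 0.554) / (1 − (0.554)(-0.808)) = -1.3620/1.4476 = -0.9408.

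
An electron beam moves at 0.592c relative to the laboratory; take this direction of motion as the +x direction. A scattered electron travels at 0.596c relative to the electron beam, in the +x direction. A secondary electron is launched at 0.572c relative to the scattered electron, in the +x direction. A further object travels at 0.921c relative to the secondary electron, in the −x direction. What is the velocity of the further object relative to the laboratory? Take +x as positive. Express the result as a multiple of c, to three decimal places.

Apply u = (u' + v)/(1 + u'v/c²) successively, working outward toward the laboratory.
Start: velocity of the electron beam relative to the laboratory = 0.5920c.
Compose with the scattered electron (u' = 0.596 in the electron beam frame): u_1 = (0.596 + 0.592) / (1 + 0.596·0.592) = 1.1880/1.3528 = 0.8782.
Compose with the secondary electron (u' = 0.572 in the scattered electron frame): u_2 = (0.572 + 0.878) / (1 + 0.572·0.878) = 1.4502/1.5023 = 0.9653.
Compose with the further object (u' = -0.921 in the secondary electron frame): u_3 = (-0.921 + 0.965) / (1 + (-0.921)·0.965) = 0.0443/0.1110 = 0.3991.

+0.399c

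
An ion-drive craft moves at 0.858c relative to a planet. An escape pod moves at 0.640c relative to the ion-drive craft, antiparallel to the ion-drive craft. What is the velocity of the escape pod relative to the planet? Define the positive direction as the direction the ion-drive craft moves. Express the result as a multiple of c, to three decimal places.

+0.483c

With v = 0.858 and u' = -0.640 (in units of c),
u = (u' + v)/(1 + u'v/c²):
u = (-0.640 + 0.858) / (1 + (-0.640)·0.858) = 0.2180/0.4509 = 0.4835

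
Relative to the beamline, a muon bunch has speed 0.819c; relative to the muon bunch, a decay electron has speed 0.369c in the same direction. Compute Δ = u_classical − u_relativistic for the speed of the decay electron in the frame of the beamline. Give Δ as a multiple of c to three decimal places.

Δ = 0.276c

Galilean: u_cl = 0.369 + 0.819 = 1.1880.
Relativistic: u_rel = (0.369 + 0.819) / (1 + 0.369·0.819) = 1.1880/1.3022 = 0.9123.
Δ = 1.1880 − 0.9123 = 0.2757.
(The classical prediction exceeds c; the relativistic result does not.)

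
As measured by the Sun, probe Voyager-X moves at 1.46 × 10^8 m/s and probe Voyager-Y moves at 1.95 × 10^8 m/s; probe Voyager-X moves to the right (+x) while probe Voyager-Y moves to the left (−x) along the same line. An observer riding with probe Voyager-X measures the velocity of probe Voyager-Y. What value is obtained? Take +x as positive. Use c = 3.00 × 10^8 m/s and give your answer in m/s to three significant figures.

-2.59 × 10^8 m/s

β_A = 0.487, β_B = -0.650 (dividing each by c = 3.00 × 10^8 m/s).
Transform to A's frame with the inverse velocity-addition law: u' = (u − v)/(1 − uv/c²), taking u = β_B and v = β_A.
u' = (-0.650 − 0.487) / (1 − (0.487)(-0.650)) = -1.1367/1.3163 = -0.8635.
u' = -0.8635 × 3.00 × 10^8 m/s.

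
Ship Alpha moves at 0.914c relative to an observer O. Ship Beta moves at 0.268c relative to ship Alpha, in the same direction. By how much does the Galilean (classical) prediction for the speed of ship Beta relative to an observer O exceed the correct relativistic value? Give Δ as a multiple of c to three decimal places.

Δ = 0.233c

Galilean: u_cl = 0.268 + 0.914 = 1.1820.
Relativistic: u_rel = (0.268 + 0.914) / (1 + 0.268·0.914) = 1.1820/1.2450 = 0.9494.
Δ = 1.1820 − 0.9494 = 0.2326.
(The classical prediction exceeds c; the relativistic result does not.)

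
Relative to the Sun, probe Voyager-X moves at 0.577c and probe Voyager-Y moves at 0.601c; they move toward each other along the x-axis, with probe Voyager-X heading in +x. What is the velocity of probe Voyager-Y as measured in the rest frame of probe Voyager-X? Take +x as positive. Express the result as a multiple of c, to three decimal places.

-0.875c

β_A = 0.577, β_B = -0.601.
Transform to A's frame with the inverse velocity-addition law: u' = (u − v)/(1 − uv/c²), taking u = β_B and v = β_A.
u' = (-0.601 − 0.577) / (1 − (0.577)(-0.601)) = -1.1780/1.3468 = -0.8747.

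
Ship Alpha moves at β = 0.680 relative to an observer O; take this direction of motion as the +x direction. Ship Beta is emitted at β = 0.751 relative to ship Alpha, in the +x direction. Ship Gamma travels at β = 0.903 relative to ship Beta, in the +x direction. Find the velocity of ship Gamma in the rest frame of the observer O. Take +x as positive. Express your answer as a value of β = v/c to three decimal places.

Apply u = (u' + v)/(1 + u'v/c²) successively, working outward toward the observer O.
Start: velocity of ship Alpha relative to the observer O = 0.6800c.
Compose with ship Beta (u' = 0.751 in ship Alpha frame): u_1 = (0.751 + 0.680) / (1 + 0.751·0.680) = 1.4310/1.5107 = 0.9473.
Compose with ship Gamma (u' = 0.903 in ship Beta frame): u_2 = (0.903 + 0.947) / (1 + 0.903·0.947) = 1.8503/1.8554 = 0.9972.

β = 0.997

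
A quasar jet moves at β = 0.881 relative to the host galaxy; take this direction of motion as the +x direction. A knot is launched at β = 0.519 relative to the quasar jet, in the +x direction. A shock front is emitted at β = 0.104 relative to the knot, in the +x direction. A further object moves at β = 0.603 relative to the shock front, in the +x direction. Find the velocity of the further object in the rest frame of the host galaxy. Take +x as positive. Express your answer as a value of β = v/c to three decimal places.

β = 0.992

Apply u = (u' + v)/(1 + u'v/c²) successively, working outward toward the host galaxy.
Start: velocity of the quasar jet relative to the host galaxy = 0.8810c.
Compose with the knot (u' = 0.519 in the quasar jet frame): u_1 = (0.519 + 0.881) / (1 + 0.519·0.881) = 1.4000/1.4572 = 0.9607.
Compose with the shock front (u' = 0.104 in the knot frame): u_2 = (0.104 + 0.961) / (1 + 0.104·0.961) = 1.0647/1.0999 = 0.9680.
Compose with the further object (u' = 0.603 in the shock front frame): u_3 = (0.603 + 0.968) / (1 + 0.603·0.968) = 1.5710/1.5837 = 0.9920.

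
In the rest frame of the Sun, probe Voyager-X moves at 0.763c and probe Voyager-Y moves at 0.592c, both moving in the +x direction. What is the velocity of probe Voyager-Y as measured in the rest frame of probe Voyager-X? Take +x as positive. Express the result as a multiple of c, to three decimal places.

β_A = 0.763, β_B = 0.592.
Transform to A's frame with the inverse velocity-addition law: u' = (u − v)/(1 − uv/c²), taking u = β_B and v = β_A.
u' = (0.592 − 0.763) / (1 − (0.763)(0.592)) = -0.1710/0.5483 = -0.3119.

-0.312c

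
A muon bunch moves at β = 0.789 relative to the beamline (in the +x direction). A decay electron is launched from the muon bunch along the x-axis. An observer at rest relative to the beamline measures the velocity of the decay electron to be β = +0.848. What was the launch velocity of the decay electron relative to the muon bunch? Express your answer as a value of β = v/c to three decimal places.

β = +0.178

Invert the composition law: u' = (u − v)/(1 − uv/c²).
u' = (0.848 − 0.789) / (1 − (0.848)(0.789)) = 0.0590/0.3309 = 0.1783.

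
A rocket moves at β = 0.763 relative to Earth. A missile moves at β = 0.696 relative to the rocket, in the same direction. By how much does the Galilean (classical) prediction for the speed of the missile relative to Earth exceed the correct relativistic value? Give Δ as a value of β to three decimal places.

Δ = 0.506

Galilean: u_cl = 0.696 + 0.763 = 1.4590.
Relativistic: u_rel = (0.696 + 0.763) / (1 + 0.696·0.763) = 1.4590/1.5310 = 0.9529.
Δ = 1.4590 − 0.9529 = 0.5061.
(The classical prediction exceeds c; the relativistic result does not.)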